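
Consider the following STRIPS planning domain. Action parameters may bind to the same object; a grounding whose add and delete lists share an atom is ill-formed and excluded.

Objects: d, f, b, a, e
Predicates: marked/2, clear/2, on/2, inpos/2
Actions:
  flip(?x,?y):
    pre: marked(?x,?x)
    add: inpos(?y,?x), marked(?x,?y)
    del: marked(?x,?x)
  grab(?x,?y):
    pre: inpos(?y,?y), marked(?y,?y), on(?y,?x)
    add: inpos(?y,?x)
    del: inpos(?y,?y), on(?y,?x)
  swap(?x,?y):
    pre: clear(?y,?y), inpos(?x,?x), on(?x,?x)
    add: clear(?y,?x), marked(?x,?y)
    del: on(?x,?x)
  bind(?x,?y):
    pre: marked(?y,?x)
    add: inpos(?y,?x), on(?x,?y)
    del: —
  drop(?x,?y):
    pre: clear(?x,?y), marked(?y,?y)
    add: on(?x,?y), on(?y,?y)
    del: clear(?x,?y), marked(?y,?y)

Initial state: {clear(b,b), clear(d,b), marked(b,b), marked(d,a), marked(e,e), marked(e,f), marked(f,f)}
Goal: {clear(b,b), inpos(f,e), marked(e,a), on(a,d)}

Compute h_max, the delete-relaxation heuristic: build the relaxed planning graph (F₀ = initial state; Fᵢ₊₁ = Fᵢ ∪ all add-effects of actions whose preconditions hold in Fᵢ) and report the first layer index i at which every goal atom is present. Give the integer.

1

F0 = init (7 atoms)
F1 = F0 ∪ {inpos(a,b), inpos(a,e), inpos(a,f), inpos(b,b), inpos(b,e), inpos(b,f), inpos(d,a), inpos(d,b), inpos(d,e), inpos(d,f), inpos(e,b), inpos(e,e), inpos(e,f), inpos(f,b), inpos(f,e), inpos(f,f), marked(b,a), marked(b,d), marked(b,e), marked(b,f), marked(e,a), marked(e,b), marked(e,d), marked(f,a), marked(f,b), marked(f,d), marked(f,e), on(a,d), on(b,b), on(d,b), on(e,e), on(f,e), on(f,f)}  (40 atoms)
goal ⊆ F1  ⇒  h_max = 1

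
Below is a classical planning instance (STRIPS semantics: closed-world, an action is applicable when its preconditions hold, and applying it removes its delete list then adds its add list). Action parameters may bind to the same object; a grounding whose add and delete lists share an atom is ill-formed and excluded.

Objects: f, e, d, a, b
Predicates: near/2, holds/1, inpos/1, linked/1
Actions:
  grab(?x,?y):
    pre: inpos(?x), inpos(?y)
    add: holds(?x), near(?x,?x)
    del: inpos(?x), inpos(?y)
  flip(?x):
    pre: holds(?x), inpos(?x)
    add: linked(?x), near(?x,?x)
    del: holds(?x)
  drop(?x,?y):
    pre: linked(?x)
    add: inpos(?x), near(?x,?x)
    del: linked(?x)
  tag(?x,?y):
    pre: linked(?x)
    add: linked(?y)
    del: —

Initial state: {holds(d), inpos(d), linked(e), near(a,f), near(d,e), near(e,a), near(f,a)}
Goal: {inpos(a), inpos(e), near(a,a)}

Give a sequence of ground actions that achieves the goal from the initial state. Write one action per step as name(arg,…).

tag(e,a); drop(e,f); drop(a,f)

1. tag(e,a)  →  {holds(d), inpos(d), linked(a), linked(e), near(a,f), near(d,e), near(e,a), near(f,a)}
2. drop(e,f)  →  {holds(d), inpos(d), inpos(e), linked(a), near(a,f), near(d,e), near(e,a), near(e,e), near(f,a)}
3. drop(a,f)  →  {holds(d), inpos(a), inpos(d), inpos(e), near(a,a), near(a,f), near(d,e), near(e,a), near(e,e), near(f,a)}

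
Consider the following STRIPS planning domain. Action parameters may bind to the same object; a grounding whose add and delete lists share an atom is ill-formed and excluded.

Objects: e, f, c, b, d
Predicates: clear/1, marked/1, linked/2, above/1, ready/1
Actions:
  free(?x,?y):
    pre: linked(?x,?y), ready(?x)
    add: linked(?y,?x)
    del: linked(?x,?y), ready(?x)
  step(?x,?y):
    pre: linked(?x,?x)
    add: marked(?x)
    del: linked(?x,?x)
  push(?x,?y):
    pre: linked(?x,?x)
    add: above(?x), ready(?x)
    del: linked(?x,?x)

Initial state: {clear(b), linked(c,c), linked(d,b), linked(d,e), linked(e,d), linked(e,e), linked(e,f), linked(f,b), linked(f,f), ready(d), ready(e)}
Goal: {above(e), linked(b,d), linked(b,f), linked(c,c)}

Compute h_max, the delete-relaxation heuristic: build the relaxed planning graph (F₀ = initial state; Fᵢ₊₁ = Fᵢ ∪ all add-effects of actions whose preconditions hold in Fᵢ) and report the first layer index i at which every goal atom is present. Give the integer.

2

F0 = init (11 atoms)
F1 = F0 ∪ {above(c), above(e), above(f), linked(b,d), linked(f,e), marked(c), marked(e), marked(f), ready(c), ready(f)}  (21 atoms)
F2 = F1 ∪ {linked(b,f)}  (22 atoms)
goal ⊆ F2  ⇒  h_max = 2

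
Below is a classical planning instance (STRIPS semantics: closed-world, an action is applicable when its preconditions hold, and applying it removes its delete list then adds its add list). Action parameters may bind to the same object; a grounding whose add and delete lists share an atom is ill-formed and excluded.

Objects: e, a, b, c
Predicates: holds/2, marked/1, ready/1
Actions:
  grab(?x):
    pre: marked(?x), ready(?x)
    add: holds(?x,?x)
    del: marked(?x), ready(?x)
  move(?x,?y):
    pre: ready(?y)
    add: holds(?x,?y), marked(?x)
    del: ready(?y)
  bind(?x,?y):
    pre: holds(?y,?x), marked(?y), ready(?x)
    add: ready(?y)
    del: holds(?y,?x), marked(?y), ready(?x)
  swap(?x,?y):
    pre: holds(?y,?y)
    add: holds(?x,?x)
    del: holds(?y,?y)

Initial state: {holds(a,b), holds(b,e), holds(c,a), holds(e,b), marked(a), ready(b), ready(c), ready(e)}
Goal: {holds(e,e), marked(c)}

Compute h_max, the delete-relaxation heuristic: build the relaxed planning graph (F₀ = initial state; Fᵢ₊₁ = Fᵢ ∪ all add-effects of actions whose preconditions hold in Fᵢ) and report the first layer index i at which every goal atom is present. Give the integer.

F0 = init (8 atoms)
F1 = F0 ∪ {holds(a,c), holds(a,e), holds(b,b), holds(b,c), holds(c,b), holds(c,c), holds(c,e), holds(e,c), holds(e,e), marked(b), marked(c), marked(e), ready(a)}  (21 atoms)
goal ⊆ F1  ⇒  h_max = 1

1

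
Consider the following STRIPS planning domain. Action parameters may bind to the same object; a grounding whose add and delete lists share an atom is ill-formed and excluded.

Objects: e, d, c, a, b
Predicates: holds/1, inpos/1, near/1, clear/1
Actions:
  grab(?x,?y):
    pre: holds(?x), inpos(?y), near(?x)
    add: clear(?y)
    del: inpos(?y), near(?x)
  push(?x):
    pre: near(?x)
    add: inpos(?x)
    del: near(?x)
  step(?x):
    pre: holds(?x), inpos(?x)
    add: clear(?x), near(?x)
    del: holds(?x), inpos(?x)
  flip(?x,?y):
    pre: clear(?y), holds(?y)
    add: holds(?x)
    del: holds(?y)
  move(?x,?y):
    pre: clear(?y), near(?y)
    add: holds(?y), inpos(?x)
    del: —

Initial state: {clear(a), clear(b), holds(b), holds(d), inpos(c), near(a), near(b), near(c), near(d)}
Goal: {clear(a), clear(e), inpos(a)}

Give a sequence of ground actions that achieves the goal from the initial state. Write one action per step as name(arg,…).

push(a); move(e,b); grab(d,e)

1. push(a)  →  {clear(a), clear(b), holds(b), holds(d), inpos(a), inpos(c), near(b), near(c), near(d)}
2. move(e,b)  →  {clear(a), clear(b), holds(b), holds(d), inpos(a), inpos(c), inpos(e), near(b), near(c), near(d)}
3. grab(d,e)  →  {clear(a), clear(b), clear(e), holds(b), holds(d), inpos(a), inpos(c), near(b), near(c)}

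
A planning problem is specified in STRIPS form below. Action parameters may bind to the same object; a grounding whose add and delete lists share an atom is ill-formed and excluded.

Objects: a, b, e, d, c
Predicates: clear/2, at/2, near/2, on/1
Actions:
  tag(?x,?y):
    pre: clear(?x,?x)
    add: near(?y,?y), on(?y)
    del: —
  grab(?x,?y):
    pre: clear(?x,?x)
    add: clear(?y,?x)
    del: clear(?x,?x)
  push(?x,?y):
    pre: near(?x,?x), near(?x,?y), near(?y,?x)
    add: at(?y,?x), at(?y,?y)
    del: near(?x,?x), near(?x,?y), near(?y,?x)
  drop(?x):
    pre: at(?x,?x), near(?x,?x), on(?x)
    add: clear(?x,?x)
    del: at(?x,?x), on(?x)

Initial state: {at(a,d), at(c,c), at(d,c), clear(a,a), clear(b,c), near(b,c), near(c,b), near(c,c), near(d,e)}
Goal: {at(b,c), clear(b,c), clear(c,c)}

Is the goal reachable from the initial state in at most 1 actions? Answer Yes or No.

1. tag(a,c)  →  {at(a,d), at(c,c), at(d,c), clear(a,a), clear(b,c), near(b,c), near(c,b), near(c,c), near(d,e), on(c)}
2. drop(c)  →  {at(a,d), at(d,c), clear(a,a), clear(b,c), clear(c,c), near(b,c), near(c,b), near(c,c), near(d,e)}
3. push(c,b)  →  {at(a,d), at(b,b), at(b,c), at(d,c), clear(a,a), clear(b,c), clear(c,c), near(d,e)}
optimal plan length = 3; 3 > 1

No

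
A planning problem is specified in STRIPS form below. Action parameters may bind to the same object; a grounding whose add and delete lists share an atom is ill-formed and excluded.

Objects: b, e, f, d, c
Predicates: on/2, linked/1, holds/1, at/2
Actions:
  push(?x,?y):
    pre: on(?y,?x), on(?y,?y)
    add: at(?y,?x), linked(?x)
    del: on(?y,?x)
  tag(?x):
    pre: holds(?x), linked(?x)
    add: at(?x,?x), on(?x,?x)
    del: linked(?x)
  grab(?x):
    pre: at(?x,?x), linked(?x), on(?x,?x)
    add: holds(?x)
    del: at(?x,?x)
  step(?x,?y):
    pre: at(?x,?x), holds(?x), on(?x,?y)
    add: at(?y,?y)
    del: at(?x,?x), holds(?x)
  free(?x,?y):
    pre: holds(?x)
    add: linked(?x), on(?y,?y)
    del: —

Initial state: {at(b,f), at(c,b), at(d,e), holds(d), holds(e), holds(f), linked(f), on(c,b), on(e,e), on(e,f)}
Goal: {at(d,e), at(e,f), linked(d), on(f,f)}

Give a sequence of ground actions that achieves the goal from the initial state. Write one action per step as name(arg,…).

1. push(f,e)  →  {at(b,f), at(c,b), at(d,e), at(e,f), holds(d), holds(e), holds(f), linked(f), on(c,b), on(e,e)}
2. free(d,f)  →  {at(b,f), at(c,b), at(d,e), at(e,f), holds(d), holds(e), holds(f), linked(d), linked(f), on(c,b), on(e,e), on(f,f)}

push(f,e); free(d,f)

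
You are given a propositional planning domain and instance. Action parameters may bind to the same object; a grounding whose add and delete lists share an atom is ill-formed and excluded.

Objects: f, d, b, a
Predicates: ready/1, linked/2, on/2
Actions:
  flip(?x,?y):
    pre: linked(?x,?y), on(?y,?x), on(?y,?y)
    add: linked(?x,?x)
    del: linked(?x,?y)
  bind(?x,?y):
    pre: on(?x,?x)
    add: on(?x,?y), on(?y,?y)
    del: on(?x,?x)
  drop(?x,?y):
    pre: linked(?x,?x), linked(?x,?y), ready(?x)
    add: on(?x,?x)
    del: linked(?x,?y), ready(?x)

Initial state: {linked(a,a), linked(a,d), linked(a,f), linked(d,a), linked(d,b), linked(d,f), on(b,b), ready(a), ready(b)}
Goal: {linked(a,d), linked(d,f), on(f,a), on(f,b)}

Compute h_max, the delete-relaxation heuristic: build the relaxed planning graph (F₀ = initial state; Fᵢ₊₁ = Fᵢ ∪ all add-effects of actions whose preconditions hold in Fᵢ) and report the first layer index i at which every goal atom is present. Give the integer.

2

F0 = init (9 atoms)
F1 = F0 ∪ {on(a,a), on(b,a), on(b,d), on(b,f), on(d,d), on(f,f)}  (15 atoms)
F2 = F1 ∪ {linked(d,d), on(a,b), on(a,d), on(a,f), on(d,a), on(d,b), on(d,f), on(f,a), on(f,b), on(f,d)}  (25 atoms)
goal ⊆ F2  ⇒  h_max = 2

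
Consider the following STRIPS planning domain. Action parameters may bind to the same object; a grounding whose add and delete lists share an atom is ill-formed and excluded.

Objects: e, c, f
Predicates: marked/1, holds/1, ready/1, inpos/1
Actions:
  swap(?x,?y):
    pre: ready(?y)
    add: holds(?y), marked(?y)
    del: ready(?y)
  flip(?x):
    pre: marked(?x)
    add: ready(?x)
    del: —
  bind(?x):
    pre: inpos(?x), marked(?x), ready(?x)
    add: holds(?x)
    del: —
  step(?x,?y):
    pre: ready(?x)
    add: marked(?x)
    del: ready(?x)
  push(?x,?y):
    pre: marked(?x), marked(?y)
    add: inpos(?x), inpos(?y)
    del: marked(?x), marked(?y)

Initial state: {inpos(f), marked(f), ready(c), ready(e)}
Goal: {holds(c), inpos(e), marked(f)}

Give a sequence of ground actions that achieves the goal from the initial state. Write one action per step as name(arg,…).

swap(e,e); swap(e,c); push(e,e)

1. swap(e,e)  →  {holds(e), inpos(f), marked(e), marked(f), ready(c)}
2. swap(e,c)  →  {holds(c), holds(e), inpos(f), marked(c), marked(e), marked(f)}
3. push(e,e)  →  {holds(c), holds(e), inpos(e), inpos(f), marked(c), marked(f)}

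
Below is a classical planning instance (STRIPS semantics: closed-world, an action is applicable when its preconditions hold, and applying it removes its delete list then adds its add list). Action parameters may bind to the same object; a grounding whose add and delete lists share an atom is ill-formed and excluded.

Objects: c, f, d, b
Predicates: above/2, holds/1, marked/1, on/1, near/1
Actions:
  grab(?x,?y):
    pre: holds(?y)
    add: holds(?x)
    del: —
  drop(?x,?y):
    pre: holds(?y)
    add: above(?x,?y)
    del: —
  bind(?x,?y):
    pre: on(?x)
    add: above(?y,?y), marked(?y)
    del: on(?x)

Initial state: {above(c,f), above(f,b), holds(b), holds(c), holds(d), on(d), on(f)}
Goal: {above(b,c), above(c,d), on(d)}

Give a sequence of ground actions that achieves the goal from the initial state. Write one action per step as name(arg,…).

drop(c,d); drop(b,c)

1. drop(c,d)  →  {above(c,d), above(c,f), above(f,b), holds(b), holds(c), holds(d), on(d), on(f)}
2. drop(b,c)  →  {above(b,c), above(c,d), above(c,f), above(f,b), holds(b), holds(c), holds(d), on(d), on(f)}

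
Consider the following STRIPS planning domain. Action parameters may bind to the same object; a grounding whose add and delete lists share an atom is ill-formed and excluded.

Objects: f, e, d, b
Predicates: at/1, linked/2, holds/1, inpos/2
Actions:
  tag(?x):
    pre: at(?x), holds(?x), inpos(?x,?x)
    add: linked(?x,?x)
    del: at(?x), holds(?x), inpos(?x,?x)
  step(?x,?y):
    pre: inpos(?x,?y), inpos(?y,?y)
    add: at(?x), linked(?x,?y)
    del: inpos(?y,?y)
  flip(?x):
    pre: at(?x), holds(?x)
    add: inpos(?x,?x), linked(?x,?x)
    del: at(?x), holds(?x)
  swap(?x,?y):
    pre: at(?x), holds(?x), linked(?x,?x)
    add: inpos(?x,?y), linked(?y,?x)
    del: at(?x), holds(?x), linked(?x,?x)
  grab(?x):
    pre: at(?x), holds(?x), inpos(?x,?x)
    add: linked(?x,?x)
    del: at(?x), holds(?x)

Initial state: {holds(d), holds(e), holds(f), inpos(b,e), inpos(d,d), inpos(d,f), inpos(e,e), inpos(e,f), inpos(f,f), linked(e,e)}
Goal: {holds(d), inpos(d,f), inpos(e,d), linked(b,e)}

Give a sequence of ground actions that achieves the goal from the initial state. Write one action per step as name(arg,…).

1. step(e,f)  →  {at(e), holds(d), holds(e), holds(f), inpos(b,e), inpos(d,d), inpos(d,f), inpos(e,e), inpos(e,f), linked(e,e), linked(e,f)}
2. step(b,e)  →  {at(b), at(e), holds(d), holds(e), holds(f), inpos(b,e), inpos(d,d), inpos(d,f), inpos(e,f), linked(b,e), linked(e,e), linked(e,f)}
3. swap(e,d)  →  {at(b), holds(d), holds(f), inpos(b,e), inpos(d,d), inpos(d,f), inpos(e,d), inpos(e,f), linked(b,e), linked(d,e), linked(e,f)}

step(e,f); step(b,e); swap(e,d)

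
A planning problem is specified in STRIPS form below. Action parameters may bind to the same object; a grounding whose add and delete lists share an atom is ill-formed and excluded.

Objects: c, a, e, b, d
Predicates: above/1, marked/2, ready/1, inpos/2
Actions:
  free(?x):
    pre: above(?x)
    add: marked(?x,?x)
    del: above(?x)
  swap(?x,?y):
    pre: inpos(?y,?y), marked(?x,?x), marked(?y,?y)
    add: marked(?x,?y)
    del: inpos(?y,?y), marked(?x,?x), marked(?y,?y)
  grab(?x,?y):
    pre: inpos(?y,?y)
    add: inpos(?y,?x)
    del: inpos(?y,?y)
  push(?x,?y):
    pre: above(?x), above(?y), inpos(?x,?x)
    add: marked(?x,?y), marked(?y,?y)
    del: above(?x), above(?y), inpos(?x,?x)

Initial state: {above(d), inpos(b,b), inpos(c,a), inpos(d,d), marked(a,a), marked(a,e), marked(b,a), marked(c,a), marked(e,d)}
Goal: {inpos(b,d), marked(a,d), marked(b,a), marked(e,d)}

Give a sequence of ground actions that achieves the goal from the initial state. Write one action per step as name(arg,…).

free(d); swap(a,d); grab(d,b)

1. free(d)  →  {inpos(b,b), inpos(c,a), inpos(d,d), marked(a,a), marked(a,e), marked(b,a), marked(c,a), marked(d,d), marked(e,d)}
2. swap(a,d)  →  {inpos(b,b), inpos(c,a), marked(a,d), marked(a,e), marked(b,a), marked(c,a), marked(e,d)}
3. grab(d,b)  →  {inpos(b,d), inpos(c,a), marked(a,d), marked(a,e), marked(b,a), marked(c,a), marked(e,d)}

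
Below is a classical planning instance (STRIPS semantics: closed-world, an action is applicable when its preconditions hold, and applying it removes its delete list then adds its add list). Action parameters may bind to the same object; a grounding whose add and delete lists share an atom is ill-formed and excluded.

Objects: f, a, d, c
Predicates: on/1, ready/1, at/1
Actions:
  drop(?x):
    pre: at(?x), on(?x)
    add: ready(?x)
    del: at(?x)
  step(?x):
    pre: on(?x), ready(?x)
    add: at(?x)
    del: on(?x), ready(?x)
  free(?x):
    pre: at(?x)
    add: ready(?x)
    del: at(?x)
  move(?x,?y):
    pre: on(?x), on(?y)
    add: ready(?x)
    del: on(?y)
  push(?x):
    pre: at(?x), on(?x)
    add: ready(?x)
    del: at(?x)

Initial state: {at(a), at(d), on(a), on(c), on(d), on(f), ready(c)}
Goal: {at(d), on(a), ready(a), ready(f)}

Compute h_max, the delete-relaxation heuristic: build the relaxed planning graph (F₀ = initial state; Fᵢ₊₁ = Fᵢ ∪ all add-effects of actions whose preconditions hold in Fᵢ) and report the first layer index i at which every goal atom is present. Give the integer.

1

F0 = init (7 atoms)
F1 = F0 ∪ {at(c), ready(a), ready(d), ready(f)}  (11 atoms)
goal ⊆ F1  ⇒  h_max = 1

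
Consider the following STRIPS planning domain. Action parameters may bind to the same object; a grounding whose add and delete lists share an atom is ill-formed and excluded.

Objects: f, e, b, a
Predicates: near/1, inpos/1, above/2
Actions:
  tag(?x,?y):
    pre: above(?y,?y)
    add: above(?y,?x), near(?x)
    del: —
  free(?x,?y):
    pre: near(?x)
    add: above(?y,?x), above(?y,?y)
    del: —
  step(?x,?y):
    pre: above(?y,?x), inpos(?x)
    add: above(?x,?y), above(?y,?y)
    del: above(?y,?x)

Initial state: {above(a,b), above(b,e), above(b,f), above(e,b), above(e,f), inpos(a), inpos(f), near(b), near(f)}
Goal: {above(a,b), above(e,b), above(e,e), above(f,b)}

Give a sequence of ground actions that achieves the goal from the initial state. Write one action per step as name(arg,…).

free(f,e); free(b,f)

1. free(f,e)  →  {above(a,b), above(b,e), above(b,f), above(e,b), above(e,e), above(e,f), inpos(a), inpos(f), near(b), near(f)}
2. free(b,f)  →  {above(a,b), above(b,e), above(b,f), above(e,b), above(e,e), above(e,f), above(f,b), above(f,f), inpos(a), inpos(f), near(b), near(f)}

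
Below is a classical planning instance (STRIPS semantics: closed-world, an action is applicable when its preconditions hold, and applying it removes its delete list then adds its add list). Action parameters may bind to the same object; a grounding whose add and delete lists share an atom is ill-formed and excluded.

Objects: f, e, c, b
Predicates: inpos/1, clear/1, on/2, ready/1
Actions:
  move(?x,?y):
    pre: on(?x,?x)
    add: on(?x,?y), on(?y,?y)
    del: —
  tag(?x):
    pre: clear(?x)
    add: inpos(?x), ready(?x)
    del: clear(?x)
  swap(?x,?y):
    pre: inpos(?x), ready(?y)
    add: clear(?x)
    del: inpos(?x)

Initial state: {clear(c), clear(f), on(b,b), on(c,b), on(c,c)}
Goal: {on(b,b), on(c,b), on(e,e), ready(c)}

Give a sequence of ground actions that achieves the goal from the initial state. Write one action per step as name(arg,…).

move(c,e); tag(c)

1. move(c,e)  →  {clear(c), clear(f), on(b,b), on(c,b), on(c,c), on(c,e), on(e,e)}
2. tag(c)  →  {clear(f), inpos(c), on(b,b), on(c,b), on(c,c), on(c,e), on(e,e), ready(c)}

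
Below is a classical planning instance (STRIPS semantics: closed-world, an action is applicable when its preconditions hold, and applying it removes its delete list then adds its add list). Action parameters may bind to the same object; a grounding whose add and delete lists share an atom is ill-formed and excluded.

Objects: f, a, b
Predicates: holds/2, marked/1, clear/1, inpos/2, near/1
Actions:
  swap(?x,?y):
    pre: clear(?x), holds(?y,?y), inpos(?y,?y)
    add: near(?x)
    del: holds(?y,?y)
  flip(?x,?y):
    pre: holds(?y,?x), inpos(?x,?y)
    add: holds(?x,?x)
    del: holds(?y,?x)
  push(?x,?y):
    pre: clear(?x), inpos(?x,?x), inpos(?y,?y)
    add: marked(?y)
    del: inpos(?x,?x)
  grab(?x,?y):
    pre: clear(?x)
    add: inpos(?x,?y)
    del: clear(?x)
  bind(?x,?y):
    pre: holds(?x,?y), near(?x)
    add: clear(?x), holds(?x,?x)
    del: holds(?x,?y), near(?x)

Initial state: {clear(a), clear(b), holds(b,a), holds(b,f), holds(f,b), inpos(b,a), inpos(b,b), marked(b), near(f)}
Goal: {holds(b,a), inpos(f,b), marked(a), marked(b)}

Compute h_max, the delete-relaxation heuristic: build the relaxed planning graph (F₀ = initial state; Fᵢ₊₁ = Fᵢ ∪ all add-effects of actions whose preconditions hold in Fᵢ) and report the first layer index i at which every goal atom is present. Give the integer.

2

F0 = init (9 atoms)
F1 = F0 ∪ {clear(f), holds(f,f), inpos(a,a), inpos(a,b), inpos(a,f), inpos(b,f)}  (15 atoms)
F2 = F1 ∪ {holds(a,a), holds(b,b), inpos(f,a), inpos(f,b), inpos(f,f), marked(a)}  (21 atoms)
goal ⊆ F2  ⇒  h_max = 2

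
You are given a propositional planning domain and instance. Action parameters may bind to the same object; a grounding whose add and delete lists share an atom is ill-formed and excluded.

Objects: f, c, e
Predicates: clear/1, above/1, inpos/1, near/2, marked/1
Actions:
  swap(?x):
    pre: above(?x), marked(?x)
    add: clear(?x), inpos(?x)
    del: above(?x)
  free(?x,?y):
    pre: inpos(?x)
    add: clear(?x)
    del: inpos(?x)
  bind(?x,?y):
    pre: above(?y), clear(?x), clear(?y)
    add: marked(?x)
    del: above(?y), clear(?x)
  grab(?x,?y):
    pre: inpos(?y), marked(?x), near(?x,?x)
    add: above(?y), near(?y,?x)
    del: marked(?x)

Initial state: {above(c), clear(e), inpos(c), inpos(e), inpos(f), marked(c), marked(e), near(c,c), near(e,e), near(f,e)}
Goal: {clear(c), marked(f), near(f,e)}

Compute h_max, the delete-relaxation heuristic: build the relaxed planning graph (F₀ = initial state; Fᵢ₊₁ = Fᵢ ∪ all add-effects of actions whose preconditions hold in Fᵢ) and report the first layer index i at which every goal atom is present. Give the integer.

F0 = init (10 atoms)
F1 = F0 ∪ {above(e), above(f), clear(c), clear(f), near(c,e), near(e,c), near(f,c)}  (17 atoms)
F2 = F1 ∪ {marked(f)}  (18 atoms)
goal ⊆ F2  ⇒  h_max = 2

2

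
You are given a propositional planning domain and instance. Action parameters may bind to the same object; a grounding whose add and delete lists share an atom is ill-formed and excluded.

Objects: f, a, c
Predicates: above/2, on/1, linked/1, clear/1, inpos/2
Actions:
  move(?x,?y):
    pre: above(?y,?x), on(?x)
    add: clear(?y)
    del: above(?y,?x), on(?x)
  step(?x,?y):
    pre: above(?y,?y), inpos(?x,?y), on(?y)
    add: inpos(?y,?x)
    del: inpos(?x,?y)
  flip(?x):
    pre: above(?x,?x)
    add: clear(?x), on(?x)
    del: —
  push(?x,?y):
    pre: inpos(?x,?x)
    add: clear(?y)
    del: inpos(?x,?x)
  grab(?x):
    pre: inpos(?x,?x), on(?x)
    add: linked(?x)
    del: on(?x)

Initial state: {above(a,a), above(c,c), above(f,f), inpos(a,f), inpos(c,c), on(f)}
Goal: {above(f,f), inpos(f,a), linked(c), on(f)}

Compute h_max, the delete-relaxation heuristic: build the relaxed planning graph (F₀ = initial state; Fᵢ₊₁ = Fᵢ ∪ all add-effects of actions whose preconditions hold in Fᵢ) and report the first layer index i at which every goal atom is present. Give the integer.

2

F0 = init (6 atoms)
F1 = F0 ∪ {clear(a), clear(c), clear(f), inpos(f,a), on(a), on(c)}  (12 atoms)
F2 = F1 ∪ {linked(c)}  (13 atoms)
goal ⊆ F2  ⇒  h_max = 2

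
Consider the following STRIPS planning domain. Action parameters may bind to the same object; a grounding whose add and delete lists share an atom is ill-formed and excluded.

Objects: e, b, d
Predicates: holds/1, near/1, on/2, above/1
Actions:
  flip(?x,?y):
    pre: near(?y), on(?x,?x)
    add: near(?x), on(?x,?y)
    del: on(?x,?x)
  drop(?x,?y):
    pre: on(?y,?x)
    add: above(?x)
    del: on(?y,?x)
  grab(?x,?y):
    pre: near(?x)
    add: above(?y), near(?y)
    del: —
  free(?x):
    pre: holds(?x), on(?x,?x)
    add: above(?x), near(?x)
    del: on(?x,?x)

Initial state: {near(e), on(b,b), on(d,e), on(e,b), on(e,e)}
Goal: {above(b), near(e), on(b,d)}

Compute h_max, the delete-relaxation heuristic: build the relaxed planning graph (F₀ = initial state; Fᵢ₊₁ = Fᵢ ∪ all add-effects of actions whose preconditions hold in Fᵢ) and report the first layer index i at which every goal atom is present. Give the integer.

F0 = init (5 atoms)
F1 = F0 ∪ {above(b), above(d), above(e), near(b), near(d), on(b,e)}  (11 atoms)
F2 = F1 ∪ {on(b,d), on(e,d)}  (13 atoms)
goal ⊆ F2  ⇒  h_max = 2

2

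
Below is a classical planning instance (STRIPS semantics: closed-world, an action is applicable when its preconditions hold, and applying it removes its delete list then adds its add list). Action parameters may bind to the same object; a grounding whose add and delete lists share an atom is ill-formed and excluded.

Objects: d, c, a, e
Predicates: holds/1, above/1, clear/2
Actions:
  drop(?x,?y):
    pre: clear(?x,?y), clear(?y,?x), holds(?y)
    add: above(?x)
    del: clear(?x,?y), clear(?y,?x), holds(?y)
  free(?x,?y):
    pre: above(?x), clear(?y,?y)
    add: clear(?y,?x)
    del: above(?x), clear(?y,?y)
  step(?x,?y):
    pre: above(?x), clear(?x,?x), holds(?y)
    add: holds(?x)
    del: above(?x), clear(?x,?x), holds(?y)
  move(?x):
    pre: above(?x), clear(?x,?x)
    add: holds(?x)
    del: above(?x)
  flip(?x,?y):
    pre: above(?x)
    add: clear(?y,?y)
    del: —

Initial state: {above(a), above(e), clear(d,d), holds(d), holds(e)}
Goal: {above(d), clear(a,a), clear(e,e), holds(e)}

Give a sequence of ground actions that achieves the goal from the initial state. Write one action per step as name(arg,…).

1. drop(d,d)  →  {above(a), above(d), above(e), holds(e)}
2. flip(d,a)  →  {above(a), above(d), above(e), clear(a,a), holds(e)}
3. flip(d,e)  →  {above(a), above(d), above(e), clear(a,a), clear(e,e), holds(e)}

drop(d,d); flip(d,a); flip(d,e)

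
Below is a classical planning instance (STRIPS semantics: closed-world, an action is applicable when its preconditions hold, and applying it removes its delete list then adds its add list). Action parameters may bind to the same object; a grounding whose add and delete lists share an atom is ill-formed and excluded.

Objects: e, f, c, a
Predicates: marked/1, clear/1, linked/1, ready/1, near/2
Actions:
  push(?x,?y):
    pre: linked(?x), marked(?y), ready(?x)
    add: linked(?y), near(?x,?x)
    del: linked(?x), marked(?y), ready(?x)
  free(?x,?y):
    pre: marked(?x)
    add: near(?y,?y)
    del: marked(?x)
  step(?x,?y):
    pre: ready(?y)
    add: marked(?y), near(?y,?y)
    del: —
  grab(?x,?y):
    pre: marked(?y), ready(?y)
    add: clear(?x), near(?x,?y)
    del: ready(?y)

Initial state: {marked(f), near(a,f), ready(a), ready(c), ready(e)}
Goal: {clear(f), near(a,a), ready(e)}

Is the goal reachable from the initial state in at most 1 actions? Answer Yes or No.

No

1. step(e,a)  →  {marked(a), marked(f), near(a,a), near(a,f), ready(a), ready(c), ready(e)}
2. grab(f,a)  →  {clear(f), marked(a), marked(f), near(a,a), near(a,f), near(f,a), ready(c), ready(e)}
optimal plan length = 2; 2 > 1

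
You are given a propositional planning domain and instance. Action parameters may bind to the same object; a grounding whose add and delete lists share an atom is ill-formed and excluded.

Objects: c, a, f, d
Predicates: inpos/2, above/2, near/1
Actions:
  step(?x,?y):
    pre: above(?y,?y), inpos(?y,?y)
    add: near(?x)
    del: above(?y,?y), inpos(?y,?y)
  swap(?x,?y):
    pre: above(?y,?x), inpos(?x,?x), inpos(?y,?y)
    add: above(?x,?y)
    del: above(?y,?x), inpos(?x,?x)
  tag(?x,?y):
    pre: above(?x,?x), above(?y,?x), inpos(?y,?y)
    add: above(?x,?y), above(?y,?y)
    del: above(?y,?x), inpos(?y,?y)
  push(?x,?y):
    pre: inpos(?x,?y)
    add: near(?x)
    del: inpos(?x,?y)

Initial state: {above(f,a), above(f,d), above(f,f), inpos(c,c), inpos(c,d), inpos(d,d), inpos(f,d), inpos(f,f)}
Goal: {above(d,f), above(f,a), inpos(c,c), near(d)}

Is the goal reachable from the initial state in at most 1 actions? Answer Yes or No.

No

1. swap(d,f)  →  {above(d,f), above(f,a), above(f,f), inpos(c,c), inpos(c,d), inpos(f,d), inpos(f,f)}
2. step(d,f)  →  {above(d,f), above(f,a), inpos(c,c), inpos(c,d), inpos(f,d), near(d)}
optimal plan length = 2; 2 > 1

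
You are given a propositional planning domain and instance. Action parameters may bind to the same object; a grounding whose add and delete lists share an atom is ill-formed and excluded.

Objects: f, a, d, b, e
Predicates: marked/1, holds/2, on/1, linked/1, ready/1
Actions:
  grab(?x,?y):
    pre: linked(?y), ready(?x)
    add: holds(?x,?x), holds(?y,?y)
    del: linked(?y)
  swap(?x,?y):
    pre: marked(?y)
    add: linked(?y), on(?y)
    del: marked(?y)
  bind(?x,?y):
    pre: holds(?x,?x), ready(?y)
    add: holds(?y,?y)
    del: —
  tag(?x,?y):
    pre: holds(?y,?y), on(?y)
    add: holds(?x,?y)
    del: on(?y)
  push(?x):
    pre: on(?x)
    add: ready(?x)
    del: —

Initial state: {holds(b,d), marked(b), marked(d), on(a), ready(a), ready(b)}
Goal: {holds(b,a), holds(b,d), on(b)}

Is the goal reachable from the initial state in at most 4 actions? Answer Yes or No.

Yes

1. swap(f,b)  →  {holds(b,d), linked(b), marked(d), on(a), on(b), ready(a), ready(b)}
2. grab(a,b)  →  {holds(a,a), holds(b,b), holds(b,d), marked(d), on(a), on(b), ready(a), ready(b)}
3. tag(b,a)  →  {holds(a,a), holds(b,a), holds(b,b), holds(b,d), marked(d), on(b), ready(a), ready(b)}
optimal plan length = 3; 3 ≤ 4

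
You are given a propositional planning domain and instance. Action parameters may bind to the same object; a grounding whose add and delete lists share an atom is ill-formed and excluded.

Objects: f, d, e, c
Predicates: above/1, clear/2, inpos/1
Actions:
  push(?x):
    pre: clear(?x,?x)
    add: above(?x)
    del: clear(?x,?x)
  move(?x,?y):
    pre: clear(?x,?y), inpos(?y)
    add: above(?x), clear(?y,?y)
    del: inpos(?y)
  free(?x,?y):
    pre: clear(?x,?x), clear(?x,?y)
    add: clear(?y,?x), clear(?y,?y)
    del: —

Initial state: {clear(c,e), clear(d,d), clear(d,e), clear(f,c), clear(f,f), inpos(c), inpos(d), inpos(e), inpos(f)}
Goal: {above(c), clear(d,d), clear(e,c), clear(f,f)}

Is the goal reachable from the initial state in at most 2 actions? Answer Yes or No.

No

1. move(f,c)  →  {above(f), clear(c,c), clear(c,e), clear(d,d), clear(d,e), clear(f,c), clear(f,f), inpos(d), inpos(e), inpos(f)}
2. move(c,e)  →  {above(c), above(f), clear(c,c), clear(c,e), clear(d,d), clear(d,e), clear(e,e), clear(f,c), clear(f,f), inpos(d), inpos(f)}
3. free(c,e)  →  {above(c), above(f), clear(c,c), clear(c,e), clear(d,d), clear(d,e), clear(e,c), clear(e,e), clear(f,c), clear(f,f), inpos(d), inpos(f)}
optimal plan length = 3; 3 > 2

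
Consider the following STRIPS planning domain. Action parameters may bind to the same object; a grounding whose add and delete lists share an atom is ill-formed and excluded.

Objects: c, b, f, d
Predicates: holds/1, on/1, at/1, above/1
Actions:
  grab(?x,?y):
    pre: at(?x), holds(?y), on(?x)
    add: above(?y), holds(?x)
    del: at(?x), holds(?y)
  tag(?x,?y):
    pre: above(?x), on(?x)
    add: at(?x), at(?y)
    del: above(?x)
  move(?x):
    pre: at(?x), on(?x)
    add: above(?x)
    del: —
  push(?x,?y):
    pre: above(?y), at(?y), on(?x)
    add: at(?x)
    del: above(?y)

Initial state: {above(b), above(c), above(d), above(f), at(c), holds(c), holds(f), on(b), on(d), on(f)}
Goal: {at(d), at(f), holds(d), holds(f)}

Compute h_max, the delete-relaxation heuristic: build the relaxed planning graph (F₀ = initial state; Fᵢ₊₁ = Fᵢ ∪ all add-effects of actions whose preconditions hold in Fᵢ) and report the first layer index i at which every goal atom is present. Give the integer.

2

F0 = init (10 atoms)
F1 = F0 ∪ {at(b), at(d), at(f)}  (13 atoms)
F2 = F1 ∪ {holds(b), holds(d)}  (15 atoms)
goal ⊆ F2  ⇒  h_max = 2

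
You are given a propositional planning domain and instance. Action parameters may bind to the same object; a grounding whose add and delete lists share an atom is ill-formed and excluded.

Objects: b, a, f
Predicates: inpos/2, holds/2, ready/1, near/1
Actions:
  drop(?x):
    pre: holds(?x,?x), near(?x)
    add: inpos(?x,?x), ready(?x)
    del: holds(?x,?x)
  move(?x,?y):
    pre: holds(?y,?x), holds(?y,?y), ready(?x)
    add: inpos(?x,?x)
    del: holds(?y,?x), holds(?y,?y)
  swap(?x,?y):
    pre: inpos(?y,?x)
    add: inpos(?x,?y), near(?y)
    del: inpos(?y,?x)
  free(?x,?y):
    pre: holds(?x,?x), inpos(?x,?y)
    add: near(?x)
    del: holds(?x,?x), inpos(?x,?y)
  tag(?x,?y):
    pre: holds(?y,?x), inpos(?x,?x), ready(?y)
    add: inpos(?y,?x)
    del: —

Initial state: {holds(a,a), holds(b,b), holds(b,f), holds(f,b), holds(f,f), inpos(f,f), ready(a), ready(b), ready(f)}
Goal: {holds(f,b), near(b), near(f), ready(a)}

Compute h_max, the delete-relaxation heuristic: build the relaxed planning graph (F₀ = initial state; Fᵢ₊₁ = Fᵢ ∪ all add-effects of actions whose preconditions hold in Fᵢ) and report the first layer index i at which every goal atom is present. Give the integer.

F0 = init (9 atoms)
F1 = F0 ∪ {inpos(a,a), inpos(b,b), inpos(b,f), near(f)}  (13 atoms)
F2 = F1 ∪ {inpos(f,b), near(a), near(b)}  (16 atoms)
goal ⊆ F2  ⇒  h_max = 2

2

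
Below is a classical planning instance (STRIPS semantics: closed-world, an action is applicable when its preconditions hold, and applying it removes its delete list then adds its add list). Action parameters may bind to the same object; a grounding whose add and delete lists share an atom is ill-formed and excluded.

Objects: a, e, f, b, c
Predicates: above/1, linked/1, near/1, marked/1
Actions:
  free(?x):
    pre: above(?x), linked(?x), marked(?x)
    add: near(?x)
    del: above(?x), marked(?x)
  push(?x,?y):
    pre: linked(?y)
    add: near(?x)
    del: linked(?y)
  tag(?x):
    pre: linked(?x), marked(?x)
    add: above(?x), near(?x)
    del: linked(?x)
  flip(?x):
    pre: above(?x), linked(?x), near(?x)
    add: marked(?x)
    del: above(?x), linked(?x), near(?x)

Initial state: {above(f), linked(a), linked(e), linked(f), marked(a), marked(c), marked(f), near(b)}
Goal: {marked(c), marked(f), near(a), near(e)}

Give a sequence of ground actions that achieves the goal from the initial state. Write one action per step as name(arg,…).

1. push(a,a)  →  {above(f), linked(e), linked(f), marked(a), marked(c), marked(f), near(a), near(b)}
2. push(e,e)  →  {above(f), linked(f), marked(a), marked(c), marked(f), near(a), near(b), near(e)}

push(a,a); push(e,e)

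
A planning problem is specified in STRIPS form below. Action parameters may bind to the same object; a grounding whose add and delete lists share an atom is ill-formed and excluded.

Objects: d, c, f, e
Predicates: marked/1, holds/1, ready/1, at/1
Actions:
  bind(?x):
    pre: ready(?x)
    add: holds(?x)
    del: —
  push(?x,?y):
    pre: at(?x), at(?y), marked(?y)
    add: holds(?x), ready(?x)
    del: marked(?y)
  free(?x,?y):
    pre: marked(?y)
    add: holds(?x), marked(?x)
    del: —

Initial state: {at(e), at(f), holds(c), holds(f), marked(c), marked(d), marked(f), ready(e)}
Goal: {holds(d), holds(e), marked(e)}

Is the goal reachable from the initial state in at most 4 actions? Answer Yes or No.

Yes

1. free(d,d)  →  {at(e), at(f), holds(c), holds(d), holds(f), marked(c), marked(d), marked(f), ready(e)}
2. free(e,d)  →  {at(e), at(f), holds(c), holds(d), holds(e), holds(f), marked(c), marked(d), marked(e), marked(f), ready(e)}
optimal plan length = 2; 2 ≤ 4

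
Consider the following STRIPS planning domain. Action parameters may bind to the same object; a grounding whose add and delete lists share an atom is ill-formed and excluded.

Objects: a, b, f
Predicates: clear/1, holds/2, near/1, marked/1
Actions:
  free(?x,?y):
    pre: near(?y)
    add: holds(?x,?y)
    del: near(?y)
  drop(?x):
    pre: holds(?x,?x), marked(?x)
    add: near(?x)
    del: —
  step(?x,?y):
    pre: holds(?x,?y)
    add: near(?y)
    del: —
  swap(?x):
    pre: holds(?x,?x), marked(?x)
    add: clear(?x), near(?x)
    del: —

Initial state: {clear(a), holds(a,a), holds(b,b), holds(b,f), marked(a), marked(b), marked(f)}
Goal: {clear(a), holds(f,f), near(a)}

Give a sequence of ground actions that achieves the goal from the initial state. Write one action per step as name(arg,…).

drop(a); step(b,f); free(f,f)

1. drop(a)  →  {clear(a), holds(a,a), holds(b,b), holds(b,f), marked(a), marked(b), marked(f), near(a)}
2. step(b,f)  →  {clear(a), holds(a,a), holds(b,b), holds(b,f), marked(a), marked(b), marked(f), near(a), near(f)}
3. free(f,f)  →  {clear(a), holds(a,a), holds(b,b), holds(b,f), holds(f,f), marked(a), marked(b), marked(f), near(a)}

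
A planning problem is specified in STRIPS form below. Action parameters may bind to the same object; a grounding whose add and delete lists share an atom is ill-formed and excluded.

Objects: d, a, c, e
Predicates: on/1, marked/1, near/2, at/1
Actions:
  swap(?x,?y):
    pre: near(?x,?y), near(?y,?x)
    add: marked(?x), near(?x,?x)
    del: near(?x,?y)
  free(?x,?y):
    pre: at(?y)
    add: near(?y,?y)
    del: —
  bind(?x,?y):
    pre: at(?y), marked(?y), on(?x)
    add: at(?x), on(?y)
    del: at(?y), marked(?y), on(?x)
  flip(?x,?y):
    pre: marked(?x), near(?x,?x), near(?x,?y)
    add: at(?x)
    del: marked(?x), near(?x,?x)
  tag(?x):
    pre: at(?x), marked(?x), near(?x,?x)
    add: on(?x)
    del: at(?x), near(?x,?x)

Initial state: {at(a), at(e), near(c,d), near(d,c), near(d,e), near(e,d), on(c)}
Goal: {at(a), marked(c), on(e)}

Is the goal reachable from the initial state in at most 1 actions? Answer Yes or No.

No

1. swap(c,d)  →  {at(a), at(e), marked(c), near(c,c), near(d,c), near(d,e), near(e,d), on(c)}
2. swap(e,d)  →  {at(a), at(e), marked(c), marked(e), near(c,c), near(d,c), near(d,e), near(e,e), on(c)}
3. bind(c,e)  →  {at(a), at(c), marked(c), near(c,c), near(d,c), near(d,e), near(e,e), on(e)}
optimal plan length = 3; 3 > 1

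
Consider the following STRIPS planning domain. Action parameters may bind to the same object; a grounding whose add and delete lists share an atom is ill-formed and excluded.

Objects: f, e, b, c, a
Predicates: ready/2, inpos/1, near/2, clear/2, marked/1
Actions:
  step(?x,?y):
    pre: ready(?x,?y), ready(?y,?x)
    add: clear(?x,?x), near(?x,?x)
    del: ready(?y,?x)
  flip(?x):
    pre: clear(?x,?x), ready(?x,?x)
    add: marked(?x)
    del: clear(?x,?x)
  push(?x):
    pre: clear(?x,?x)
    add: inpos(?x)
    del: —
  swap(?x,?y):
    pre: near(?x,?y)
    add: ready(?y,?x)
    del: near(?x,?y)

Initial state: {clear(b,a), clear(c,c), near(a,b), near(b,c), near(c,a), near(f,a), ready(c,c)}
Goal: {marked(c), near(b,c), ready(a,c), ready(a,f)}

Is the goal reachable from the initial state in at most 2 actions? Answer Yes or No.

1. flip(c)  →  {clear(b,a), marked(c), near(a,b), near(b,c), near(c,a), near(f,a), ready(c,c)}
2. swap(f,a)  →  {clear(b,a), marked(c), near(a,b), near(b,c), near(c,a), ready(a,f), ready(c,c)}
3. swap(c,a)  →  {clear(b,a), marked(c), near(a,b), near(b,c), ready(a,c), ready(a,f), ready(c,c)}
optimal plan length = 3; 3 > 2

No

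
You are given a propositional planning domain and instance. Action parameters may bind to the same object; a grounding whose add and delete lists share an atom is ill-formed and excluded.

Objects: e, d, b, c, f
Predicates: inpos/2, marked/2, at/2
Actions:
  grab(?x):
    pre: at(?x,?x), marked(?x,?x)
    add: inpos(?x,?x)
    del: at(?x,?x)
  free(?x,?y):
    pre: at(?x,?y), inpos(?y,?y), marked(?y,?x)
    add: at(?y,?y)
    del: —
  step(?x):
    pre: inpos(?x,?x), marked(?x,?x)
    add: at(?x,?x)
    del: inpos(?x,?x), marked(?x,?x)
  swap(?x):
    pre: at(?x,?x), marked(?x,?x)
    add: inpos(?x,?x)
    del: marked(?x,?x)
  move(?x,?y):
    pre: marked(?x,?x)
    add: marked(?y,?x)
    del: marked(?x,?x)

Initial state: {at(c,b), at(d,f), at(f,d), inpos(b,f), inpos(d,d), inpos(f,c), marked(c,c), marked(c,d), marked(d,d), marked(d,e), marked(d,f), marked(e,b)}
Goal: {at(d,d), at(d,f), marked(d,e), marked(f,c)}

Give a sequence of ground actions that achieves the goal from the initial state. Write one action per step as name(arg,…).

free(f,d); move(c,f)

1. free(f,d)  →  {at(c,b), at(d,d), at(d,f), at(f,d), inpos(b,f), inpos(d,d), inpos(f,c), marked(c,c), marked(c,d), marked(d,d), marked(d,e), marked(d,f), marked(e,b)}
2. move(c,f)  →  {at(c,b), at(d,d), at(d,f), at(f,d), inpos(b,f), inpos(d,d), inpos(f,c), marked(c,d), marked(d,d), marked(d,e), marked(d,f), marked(e,b), marked(f,c)}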